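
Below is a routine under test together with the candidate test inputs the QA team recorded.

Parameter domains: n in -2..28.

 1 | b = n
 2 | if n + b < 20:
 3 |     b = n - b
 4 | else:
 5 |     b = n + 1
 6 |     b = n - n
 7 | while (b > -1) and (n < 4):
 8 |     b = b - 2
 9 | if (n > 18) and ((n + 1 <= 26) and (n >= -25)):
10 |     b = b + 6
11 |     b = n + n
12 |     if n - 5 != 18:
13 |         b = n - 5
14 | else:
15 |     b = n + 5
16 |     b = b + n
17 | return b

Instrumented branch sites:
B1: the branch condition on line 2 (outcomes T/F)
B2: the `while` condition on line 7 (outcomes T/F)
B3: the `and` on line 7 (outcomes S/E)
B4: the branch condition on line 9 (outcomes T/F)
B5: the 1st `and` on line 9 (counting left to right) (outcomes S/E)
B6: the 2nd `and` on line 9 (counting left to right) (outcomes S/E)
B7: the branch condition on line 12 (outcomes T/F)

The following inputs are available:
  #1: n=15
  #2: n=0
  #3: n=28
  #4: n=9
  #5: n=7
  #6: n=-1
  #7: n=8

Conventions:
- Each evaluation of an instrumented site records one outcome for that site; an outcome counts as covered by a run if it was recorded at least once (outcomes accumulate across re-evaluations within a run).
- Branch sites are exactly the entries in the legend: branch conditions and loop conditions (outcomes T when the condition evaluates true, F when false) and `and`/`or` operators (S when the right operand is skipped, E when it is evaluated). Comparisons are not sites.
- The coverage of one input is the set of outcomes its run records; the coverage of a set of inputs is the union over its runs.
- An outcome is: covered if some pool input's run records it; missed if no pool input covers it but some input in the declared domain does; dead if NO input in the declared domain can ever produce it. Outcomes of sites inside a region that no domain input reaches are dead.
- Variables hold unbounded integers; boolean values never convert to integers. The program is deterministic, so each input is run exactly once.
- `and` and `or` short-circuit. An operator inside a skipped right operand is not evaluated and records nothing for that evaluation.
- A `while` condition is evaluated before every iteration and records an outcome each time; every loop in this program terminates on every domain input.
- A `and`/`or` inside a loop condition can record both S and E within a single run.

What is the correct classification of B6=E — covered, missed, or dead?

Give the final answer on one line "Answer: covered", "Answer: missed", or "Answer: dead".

no pool input records B6=E
but domain input (n=19) does record it -> reachable, so missed

Answer: missed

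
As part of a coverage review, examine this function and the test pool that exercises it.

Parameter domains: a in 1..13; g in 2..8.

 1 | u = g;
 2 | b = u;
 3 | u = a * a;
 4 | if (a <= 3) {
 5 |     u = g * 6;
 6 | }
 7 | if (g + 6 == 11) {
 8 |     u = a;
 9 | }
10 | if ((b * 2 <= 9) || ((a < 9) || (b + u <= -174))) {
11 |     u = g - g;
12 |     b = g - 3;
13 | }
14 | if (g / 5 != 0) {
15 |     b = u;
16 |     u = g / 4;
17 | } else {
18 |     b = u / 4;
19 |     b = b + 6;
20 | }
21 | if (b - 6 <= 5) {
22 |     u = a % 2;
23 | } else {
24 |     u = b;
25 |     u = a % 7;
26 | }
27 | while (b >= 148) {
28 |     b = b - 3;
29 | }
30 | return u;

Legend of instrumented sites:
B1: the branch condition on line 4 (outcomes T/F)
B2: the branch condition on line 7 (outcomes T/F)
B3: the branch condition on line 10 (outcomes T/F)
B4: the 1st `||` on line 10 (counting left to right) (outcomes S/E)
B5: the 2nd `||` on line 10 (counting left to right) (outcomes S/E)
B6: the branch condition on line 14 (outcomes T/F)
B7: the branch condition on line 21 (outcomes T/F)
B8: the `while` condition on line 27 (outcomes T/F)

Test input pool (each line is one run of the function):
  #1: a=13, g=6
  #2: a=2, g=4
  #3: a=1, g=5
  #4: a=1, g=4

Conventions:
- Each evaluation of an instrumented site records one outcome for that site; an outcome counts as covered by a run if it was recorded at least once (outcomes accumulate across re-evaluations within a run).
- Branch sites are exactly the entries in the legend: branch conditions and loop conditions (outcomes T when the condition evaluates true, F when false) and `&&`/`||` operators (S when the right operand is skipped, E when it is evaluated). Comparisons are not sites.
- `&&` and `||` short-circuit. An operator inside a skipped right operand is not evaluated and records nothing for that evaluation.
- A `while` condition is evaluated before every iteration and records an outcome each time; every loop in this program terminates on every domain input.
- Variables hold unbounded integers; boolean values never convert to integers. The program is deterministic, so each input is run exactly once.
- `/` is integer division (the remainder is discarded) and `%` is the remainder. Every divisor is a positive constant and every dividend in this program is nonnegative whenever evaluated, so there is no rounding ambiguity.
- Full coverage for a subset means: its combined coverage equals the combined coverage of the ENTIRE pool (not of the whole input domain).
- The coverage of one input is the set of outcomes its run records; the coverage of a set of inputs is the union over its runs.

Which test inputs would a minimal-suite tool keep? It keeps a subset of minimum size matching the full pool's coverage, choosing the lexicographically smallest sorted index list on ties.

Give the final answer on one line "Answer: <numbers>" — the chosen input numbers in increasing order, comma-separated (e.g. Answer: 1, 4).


test 1 (a=13, g=6) fires B1->F, B2->F, B4->E, B5->E, B3->F, B6->T, B7->F, B8->T, B8->T, B8->T, B8->T, B8->T, B8->T, B8->T, ...; hits B1=F, B2=F, B3=F, B4=E, B5=E, B6=T, B7=F, B8=T, B8=F
test 2 (a=2, g=4) fires B1->T, B2->F, B4->S, B3->T, B6->F, B7->T, B8->F; hits B1=T, B2=F, B3=T, B4=S, B6=F, B7=T, B8=F
test 3 (a=1, g=5) fires B1->T, B2->T, B4->E, B5->S, B3->T, B6->T, B7->T, B8->F; hits B1=T, B2=T, B3=T, B4=E, B5=S, B6=T, B7=T, B8=F
test 4 (a=1, g=4) fires B1->T, B2->F, B4->S, B3->T, B6->F, B7->T, B8->F; hits B1=T, B2=F, B3=T, B4=S, B6=F, B7=T, B8=F
the full pool covers 16 outcomes: B1=T, B1=F, B2=T, B2=F, B3=T, B3=F, B4=S, B4=E, B5=S, B5=E, B6=T, B6=F, B7=T, B7=F, B8=T, B8=F
no size-1 subset reaches all 16 outcomes (best union: 9/16)
no size-2 subset reaches all 16 outcomes (best union: 14/16)
at size 3, {1, 2, 3} reaches all 16 outcomes; every lexicographically earlier size-3 subset fails
Answer: 1, 2, 3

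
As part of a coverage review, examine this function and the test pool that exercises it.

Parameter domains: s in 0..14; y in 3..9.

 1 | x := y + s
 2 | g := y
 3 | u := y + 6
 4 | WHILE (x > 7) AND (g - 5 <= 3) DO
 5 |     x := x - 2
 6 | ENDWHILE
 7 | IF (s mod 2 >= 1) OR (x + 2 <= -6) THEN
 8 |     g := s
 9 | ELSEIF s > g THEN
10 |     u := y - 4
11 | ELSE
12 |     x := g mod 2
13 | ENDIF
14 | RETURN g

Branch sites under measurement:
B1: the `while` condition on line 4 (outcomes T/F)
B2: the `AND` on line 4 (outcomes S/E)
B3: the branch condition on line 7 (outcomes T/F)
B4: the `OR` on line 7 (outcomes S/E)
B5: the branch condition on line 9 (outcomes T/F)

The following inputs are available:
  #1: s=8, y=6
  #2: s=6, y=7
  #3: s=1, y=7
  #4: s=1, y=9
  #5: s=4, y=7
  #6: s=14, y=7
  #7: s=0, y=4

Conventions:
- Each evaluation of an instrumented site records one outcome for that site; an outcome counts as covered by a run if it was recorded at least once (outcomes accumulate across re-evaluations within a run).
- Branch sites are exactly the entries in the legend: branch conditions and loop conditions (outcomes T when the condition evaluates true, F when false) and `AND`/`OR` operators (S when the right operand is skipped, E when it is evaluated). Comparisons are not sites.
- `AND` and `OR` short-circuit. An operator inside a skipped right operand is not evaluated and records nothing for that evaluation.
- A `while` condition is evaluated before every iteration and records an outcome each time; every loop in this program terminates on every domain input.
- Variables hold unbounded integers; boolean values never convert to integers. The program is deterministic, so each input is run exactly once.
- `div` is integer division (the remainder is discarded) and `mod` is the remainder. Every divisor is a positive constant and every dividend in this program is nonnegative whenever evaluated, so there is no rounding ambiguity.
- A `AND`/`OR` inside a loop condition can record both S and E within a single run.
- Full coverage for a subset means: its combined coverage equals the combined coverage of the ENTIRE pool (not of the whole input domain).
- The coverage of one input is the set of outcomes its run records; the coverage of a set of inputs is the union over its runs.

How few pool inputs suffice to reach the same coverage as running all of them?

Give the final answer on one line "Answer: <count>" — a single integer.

input #1, s=8, y=6: events B2->E, B1->T, B2->E, B1->T, B2->E, B1->T, B2->E, B1->T, B2->S, B1->F, B4->E, B3->F, B5->T; outcomes B1=T, B1=F, B2=S, B2=E, B3=F, B4=E, B5=T
input #2, s=6, y=7: events B2->E, B1->T, B2->E, B1->T, B2->E, B1->T, B2->S, B1->F, B4->E, B3->F, B5->F; outcomes B1=T, B1=F, B2=S, B2=E, B3=F, B4=E, B5=F
input #3, s=1, y=7: events B2->E, B1->T, B2->S, B1->F, B4->S, B3->T; outcomes B1=T, B1=F, B2=S, B2=E, B3=T, B4=S
input #4, s=1, y=9: events B2->E, B1->F, B4->S, B3->T; outcomes B1=F, B2=E, B3=T, B4=S
input #5, s=4, y=7: events B2->E, B1->T, B2->E, B1->T, B2->S, B1->F, B4->E, B3->F, B5->F; outcomes B1=T, B1=F, B2=S, B2=E, B3=F, B4=E, B5=F
input #6, s=14, y=7: events B2->E, B1->T, B2->E, B1->T, B2->E, B1->T, B2->E, B1->T, B2->E, B1->T, B2->E, B1->T, B2->E, B1->T, ...; outcomes B1=T, B1=F, B2=S, B2=E, B3=F, B4=E, B5=T
input #7, s=0, y=4: events B2->S, B1->F, B4->E, B3->F, B5->F; outcomes B1=F, B2=S, B3=F, B4=E, B5=F
the full pool covers 10 outcomes: B1=T, B1=F, B2=S, B2=E, B3=T, B3=F, B4=S, B4=E, B5=T, B5=F
size 1 is not enough: best union over all size-1 subsets is 7/10
size 2 is not enough: best union over all size-2 subsets is 9/10
inputs {1, 2, 3} (size 3) cover everything; no size-3 subset with a lexicographically smaller index list covers all 10

Answer: 3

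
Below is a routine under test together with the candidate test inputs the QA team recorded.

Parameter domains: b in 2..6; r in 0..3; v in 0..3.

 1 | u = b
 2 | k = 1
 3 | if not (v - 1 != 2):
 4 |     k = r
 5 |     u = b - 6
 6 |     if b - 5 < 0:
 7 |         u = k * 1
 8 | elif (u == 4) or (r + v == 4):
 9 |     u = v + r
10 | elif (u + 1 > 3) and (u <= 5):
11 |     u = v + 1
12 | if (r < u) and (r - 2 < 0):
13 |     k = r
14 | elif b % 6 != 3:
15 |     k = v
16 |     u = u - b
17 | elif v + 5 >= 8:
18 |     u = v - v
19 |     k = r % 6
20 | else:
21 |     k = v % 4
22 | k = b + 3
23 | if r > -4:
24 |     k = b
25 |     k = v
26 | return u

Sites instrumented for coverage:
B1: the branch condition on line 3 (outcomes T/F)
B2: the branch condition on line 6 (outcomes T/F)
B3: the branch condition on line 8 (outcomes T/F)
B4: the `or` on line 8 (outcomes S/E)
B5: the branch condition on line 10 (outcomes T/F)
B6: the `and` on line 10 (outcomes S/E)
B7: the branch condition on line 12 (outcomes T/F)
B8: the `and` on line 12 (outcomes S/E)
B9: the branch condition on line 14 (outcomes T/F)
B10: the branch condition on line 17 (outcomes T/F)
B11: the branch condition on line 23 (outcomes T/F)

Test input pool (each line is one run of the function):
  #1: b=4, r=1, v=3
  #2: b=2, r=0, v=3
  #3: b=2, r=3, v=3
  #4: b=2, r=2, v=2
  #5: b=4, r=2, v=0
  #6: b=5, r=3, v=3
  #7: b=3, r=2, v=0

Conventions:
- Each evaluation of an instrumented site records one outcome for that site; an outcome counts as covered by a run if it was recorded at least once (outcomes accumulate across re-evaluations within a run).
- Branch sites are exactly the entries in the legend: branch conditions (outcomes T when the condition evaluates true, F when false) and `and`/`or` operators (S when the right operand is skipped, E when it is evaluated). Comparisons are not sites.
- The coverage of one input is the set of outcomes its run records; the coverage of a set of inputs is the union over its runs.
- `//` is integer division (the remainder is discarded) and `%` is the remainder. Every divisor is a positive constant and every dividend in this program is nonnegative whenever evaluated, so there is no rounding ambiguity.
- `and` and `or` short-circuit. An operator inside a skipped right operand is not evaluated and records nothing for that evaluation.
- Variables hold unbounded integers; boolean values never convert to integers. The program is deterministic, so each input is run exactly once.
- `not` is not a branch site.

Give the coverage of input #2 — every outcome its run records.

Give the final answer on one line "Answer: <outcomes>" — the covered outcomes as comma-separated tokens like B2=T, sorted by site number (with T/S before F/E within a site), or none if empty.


Running input #2 (b=2, r=0, v=3), event by event:
  B1->T, B2->T, B8->S, B7->F, B9->T, B11->T
as a set, this run covers: B1=T, B2=T, B7=F, B8=S, B9=T, B11=T
Answer: B1=T, B2=T, B7=F, B8=S, B9=T, B11=T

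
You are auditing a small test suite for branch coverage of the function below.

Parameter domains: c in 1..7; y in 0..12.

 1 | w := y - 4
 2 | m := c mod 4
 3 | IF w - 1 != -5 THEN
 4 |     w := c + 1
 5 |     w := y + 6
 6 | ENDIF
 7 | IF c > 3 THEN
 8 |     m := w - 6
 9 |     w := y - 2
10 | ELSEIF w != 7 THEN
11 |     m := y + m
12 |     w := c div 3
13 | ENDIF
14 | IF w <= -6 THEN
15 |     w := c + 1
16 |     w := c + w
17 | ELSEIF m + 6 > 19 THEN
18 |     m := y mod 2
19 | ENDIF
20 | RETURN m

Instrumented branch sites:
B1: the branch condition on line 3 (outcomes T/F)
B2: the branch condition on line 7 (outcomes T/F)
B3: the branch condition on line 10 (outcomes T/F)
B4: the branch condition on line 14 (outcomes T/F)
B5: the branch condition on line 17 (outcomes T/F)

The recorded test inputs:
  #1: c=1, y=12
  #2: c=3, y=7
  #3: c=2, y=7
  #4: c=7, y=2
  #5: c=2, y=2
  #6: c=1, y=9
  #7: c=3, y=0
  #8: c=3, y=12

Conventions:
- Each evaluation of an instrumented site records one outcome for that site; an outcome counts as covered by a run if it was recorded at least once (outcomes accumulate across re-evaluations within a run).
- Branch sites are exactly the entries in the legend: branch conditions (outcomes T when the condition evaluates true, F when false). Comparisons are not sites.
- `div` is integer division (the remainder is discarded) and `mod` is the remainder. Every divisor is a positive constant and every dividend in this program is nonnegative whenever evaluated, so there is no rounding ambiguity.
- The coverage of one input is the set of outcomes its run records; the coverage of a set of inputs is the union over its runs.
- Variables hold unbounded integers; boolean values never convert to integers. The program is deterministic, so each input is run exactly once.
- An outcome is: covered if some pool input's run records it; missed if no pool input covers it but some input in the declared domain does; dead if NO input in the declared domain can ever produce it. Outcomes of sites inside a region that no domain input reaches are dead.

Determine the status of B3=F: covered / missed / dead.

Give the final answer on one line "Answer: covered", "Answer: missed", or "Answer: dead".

no pool input records B3=F
but domain input (c=1, y=1) does record it -> reachable, so missed

Answer: missed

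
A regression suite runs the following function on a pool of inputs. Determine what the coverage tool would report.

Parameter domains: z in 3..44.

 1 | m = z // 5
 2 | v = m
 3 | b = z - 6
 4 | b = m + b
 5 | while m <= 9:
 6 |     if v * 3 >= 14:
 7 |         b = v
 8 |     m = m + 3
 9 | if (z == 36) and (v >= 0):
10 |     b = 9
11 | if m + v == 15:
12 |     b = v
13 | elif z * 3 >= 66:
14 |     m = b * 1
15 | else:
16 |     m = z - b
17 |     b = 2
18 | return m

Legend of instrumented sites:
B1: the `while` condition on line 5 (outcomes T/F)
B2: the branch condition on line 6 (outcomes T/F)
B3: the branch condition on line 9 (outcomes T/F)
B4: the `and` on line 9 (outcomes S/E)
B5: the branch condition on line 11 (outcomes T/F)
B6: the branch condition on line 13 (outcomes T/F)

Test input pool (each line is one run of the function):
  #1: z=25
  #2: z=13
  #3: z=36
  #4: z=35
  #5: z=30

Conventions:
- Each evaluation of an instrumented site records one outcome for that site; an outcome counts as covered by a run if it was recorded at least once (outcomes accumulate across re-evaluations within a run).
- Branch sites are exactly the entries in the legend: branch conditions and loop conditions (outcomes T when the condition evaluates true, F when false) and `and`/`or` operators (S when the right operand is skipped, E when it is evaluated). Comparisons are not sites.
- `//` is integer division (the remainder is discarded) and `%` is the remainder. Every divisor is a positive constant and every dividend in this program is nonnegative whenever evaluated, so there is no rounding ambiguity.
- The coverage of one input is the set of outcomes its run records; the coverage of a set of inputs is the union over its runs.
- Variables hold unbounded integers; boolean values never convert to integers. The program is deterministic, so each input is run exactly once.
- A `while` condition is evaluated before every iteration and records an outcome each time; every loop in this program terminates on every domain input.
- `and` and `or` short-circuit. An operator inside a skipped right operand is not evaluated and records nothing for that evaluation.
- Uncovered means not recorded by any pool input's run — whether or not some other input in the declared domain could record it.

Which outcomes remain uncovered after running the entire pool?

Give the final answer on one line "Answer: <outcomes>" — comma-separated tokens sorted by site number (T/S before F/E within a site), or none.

input #1 (z=25): covers B1=T, B1=F, B2=T, B3=F, B4=S, B5=F, B6=T
input #2 (z=13): covers B1=T, B1=F, B2=F, B3=F, B4=S, B5=F, B6=F
input #3 (z=36): covers B1=T, B1=F, B2=T, B3=T, B4=E, B5=F, B6=T
input #4 (z=35): covers B1=T, B1=F, B2=T, B3=F, B4=S, B5=F, B6=T
input #5 (z=30): covers B1=T, B1=F, B2=T, B3=F, B4=S, B5=F, B6=T
union over the pool: B1=T, B1=F, B2=T, B2=F, B3=T, B3=F, B4=S, B4=E, B5=F, B6=T, B6=F
uncovered (1 of 12): B5=T

Answer: B5=T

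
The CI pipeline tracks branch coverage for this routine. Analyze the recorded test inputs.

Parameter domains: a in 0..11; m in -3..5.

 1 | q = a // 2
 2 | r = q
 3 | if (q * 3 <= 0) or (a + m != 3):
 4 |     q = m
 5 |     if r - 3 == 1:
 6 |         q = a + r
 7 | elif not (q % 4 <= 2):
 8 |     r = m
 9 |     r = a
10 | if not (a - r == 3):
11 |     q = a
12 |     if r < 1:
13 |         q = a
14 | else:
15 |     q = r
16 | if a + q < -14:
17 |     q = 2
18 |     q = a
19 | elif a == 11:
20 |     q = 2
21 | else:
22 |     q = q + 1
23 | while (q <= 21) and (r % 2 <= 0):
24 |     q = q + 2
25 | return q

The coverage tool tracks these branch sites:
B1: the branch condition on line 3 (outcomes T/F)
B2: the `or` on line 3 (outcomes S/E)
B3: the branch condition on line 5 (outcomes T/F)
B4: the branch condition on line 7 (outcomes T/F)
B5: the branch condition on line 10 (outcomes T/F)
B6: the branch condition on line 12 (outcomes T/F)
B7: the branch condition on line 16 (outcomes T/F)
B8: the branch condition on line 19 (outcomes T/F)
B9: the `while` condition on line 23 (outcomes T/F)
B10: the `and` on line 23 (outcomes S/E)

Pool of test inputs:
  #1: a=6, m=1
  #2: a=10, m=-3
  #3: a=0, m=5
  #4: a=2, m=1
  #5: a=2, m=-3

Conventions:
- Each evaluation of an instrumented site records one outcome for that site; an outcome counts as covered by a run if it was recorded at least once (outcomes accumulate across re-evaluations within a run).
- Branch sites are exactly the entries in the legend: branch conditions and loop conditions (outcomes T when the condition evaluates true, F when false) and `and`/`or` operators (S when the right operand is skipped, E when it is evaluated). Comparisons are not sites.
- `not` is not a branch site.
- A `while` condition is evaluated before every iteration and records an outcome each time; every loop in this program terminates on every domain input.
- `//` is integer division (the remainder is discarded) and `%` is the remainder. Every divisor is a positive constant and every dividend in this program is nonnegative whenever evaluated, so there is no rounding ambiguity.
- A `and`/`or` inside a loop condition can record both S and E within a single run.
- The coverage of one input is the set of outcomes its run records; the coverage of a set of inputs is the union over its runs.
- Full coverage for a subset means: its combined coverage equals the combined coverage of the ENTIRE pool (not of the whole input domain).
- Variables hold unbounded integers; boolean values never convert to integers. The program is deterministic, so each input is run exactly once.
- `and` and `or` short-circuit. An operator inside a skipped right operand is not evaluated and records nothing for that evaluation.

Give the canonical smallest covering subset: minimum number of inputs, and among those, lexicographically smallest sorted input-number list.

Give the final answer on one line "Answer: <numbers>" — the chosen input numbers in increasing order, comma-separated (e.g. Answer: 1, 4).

#1 (a=6, m=1) -> covered: B1=T, B2=E, B3=F, B5=F, B7=F, B8=F, B9=F, B10=E
#2 (a=10, m=-3) -> covered: B1=T, B2=E, B3=F, B5=T, B6=F, B7=F, B8=F, B9=F, B10=E
#3 (a=0, m=5) -> covered: B1=T, B2=S, B3=F, B5=T, B6=T, B7=F, B8=F, B9=T, B9=F, B10=S, B10=E
#4 (a=2, m=1) -> covered: B1=F, B2=E, B4=F, B5=T, B6=F, B7=F, B8=F, B9=F, B10=E
#5 (a=2, m=-3) -> covered: B1=T, B2=E, B3=F, B5=T, B6=F, B7=F, B8=F, B9=F, B10=E
pool-wide coverage (16 outcomes): B1=T, B1=F, B2=S, B2=E, B3=F, B4=F, B5=T, B5=F, B6=T, B6=F, B7=F, B8=F, B9=T, B9=F, B10=S, B10=E
no size-1 subset reaches all 16 outcomes (best union: 11/16)
no size-2 subset reaches all 16 outcomes (best union: 15/16)
size 3: inputs {1, 3, 4} cover all 16 outcomes, and no lexicographically smaller subset of this size does

Answer: 1, 3, 4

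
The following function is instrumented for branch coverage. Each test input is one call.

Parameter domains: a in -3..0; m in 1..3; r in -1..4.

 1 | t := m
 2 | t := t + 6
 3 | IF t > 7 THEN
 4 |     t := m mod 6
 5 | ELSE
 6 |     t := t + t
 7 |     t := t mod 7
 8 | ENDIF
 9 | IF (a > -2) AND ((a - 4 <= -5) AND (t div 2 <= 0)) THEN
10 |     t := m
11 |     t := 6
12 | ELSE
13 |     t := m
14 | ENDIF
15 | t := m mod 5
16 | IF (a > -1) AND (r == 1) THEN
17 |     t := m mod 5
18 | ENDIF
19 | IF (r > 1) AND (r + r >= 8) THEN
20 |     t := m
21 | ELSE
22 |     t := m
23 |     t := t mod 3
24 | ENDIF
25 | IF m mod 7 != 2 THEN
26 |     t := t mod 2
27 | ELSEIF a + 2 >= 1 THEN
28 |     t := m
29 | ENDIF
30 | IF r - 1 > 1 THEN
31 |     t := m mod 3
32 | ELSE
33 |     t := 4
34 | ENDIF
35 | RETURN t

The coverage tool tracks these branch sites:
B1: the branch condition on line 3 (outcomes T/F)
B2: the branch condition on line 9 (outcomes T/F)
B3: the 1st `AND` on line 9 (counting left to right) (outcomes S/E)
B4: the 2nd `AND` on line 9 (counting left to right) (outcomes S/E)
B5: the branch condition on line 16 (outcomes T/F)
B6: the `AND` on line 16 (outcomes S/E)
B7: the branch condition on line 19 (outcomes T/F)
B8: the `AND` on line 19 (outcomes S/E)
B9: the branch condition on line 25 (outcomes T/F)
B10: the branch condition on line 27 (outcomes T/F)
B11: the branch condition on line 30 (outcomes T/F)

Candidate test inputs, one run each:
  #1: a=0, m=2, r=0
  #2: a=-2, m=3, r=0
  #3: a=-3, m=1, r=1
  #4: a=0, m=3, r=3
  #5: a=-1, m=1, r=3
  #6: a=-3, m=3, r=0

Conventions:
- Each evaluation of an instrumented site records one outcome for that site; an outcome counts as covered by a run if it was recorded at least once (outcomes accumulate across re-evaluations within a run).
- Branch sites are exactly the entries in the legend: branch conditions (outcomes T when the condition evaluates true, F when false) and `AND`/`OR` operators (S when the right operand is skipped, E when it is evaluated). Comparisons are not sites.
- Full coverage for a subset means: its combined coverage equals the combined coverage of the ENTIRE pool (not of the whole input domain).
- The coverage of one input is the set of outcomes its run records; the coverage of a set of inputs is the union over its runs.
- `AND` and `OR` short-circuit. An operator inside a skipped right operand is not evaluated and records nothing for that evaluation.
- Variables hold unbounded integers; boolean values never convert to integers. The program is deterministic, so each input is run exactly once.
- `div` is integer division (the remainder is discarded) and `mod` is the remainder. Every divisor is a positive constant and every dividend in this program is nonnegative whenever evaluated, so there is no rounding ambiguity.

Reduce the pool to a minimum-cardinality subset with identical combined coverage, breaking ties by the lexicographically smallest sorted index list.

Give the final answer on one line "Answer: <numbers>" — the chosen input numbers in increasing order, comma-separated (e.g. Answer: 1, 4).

#1 (a=0, m=2, r=0) -> B1->T, B3->E, B4->S, B2->F, B6->E, B5->F, B8->S, B7->F, B9->F, B10->T, B11->F; covered: B1=T, B2=F, B3=E, B4=S, B5=F, B6=E, B7=F, B8=S, B9=F, B10=T, B11=F
#2 (a=-2, m=3, r=0) -> B1->T, B3->S, B2->F, B6->S, B5->F, B8->S, B7->F, B9->T, B11->F; covered: B1=T, B2=F, B3=S, B5=F, B6=S, B7=F, B8=S, B9=T, B11=F
#3 (a=-3, m=1, r=1) -> B1->F, B3->S, B2->F, B6->S, B5->F, B8->S, B7->F, B9->T, B11->F; covered: B1=F, B2=F, B3=S, B5=F, B6=S, B7=F, B8=S, B9=T, B11=F
#4 (a=0, m=3, r=3) -> B1->T, B3->E, B4->S, B2->F, B6->E, B5->F, B8->E, B7->F, B9->T, B11->T; covered: B1=T, B2=F, B3=E, B4=S, B5=F, B6=E, B7=F, B8=E, B9=T, B11=T
#5 (a=-1, m=1, r=3) -> B1->F, B3->E, B4->E, B2->T, B6->S, B5->F, B8->E, B7->F, B9->T, B11->T; covered: B1=F, B2=T, B3=E, B4=E, B5=F, B6=S, B7=F, B8=E, B9=T, B11=T
#6 (a=-3, m=3, r=0) -> B1->T, B3->S, B2->F, B6->S, B5->F, B8->S, B7->F, B9->T, B11->F; covered: B1=T, B2=F, B3=S, B5=F, B6=S, B7=F, B8=S, B9=T, B11=F
the full pool covers 19 outcomes: B1=T, B1=F, B2=T, B2=F, B3=S, B3=E, B4=S, B4=E, B5=F, B6=S, B6=E, B7=F, B8=S, B8=E, B9=T, B9=F, B10=T, B11=T, B11=F
size 1 is not enough: best union over all size-1 subsets is 11/19
size 2 is not enough: best union over all size-2 subsets is 18/19
size 3: inputs {1, 2, 5} cover all 19 outcomes, and no lexicographically smaller subset of this size does

Answer: 1, 2, 5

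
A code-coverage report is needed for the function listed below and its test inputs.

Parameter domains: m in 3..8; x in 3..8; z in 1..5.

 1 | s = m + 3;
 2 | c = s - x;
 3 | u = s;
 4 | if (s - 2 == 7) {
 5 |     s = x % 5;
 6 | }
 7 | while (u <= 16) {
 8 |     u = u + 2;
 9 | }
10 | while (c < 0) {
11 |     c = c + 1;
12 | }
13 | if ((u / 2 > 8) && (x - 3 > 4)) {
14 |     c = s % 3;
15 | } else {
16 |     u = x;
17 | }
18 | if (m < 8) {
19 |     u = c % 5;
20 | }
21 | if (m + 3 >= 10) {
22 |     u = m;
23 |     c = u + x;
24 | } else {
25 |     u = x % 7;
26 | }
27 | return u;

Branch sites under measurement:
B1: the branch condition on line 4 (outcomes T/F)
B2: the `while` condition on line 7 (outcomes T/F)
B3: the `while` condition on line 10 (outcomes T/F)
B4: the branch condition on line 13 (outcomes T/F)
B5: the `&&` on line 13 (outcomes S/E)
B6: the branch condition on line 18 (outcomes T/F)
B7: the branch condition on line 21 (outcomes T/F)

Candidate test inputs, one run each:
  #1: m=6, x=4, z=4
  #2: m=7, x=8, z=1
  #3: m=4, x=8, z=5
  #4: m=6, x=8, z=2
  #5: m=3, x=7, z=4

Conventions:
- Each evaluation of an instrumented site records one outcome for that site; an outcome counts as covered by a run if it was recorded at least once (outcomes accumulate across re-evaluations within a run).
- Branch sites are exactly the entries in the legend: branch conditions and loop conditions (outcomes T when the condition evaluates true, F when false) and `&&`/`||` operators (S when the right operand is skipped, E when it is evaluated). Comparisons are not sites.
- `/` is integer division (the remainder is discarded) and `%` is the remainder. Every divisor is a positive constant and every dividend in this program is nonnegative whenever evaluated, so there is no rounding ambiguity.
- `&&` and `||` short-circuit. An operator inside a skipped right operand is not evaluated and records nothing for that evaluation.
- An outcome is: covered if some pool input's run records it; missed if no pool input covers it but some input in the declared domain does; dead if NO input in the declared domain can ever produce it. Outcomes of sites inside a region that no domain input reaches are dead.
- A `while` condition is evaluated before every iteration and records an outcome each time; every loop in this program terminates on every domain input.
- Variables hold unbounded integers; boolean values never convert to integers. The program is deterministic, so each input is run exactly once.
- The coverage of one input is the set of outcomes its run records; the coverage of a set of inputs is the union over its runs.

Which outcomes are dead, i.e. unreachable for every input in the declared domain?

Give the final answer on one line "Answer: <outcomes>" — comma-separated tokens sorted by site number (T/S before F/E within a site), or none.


exhaustive pass over the 180-input domain:
  reachable outcomes have witnesses, e.g. B1=T (e.g. m=6, x=3, z=1), B1=F (e.g. m=3, x=3, z=1), B2=T (e.g. m=3, x=3, z=1), B2=F (e.g. m=3, x=3, z=1)
Answer: none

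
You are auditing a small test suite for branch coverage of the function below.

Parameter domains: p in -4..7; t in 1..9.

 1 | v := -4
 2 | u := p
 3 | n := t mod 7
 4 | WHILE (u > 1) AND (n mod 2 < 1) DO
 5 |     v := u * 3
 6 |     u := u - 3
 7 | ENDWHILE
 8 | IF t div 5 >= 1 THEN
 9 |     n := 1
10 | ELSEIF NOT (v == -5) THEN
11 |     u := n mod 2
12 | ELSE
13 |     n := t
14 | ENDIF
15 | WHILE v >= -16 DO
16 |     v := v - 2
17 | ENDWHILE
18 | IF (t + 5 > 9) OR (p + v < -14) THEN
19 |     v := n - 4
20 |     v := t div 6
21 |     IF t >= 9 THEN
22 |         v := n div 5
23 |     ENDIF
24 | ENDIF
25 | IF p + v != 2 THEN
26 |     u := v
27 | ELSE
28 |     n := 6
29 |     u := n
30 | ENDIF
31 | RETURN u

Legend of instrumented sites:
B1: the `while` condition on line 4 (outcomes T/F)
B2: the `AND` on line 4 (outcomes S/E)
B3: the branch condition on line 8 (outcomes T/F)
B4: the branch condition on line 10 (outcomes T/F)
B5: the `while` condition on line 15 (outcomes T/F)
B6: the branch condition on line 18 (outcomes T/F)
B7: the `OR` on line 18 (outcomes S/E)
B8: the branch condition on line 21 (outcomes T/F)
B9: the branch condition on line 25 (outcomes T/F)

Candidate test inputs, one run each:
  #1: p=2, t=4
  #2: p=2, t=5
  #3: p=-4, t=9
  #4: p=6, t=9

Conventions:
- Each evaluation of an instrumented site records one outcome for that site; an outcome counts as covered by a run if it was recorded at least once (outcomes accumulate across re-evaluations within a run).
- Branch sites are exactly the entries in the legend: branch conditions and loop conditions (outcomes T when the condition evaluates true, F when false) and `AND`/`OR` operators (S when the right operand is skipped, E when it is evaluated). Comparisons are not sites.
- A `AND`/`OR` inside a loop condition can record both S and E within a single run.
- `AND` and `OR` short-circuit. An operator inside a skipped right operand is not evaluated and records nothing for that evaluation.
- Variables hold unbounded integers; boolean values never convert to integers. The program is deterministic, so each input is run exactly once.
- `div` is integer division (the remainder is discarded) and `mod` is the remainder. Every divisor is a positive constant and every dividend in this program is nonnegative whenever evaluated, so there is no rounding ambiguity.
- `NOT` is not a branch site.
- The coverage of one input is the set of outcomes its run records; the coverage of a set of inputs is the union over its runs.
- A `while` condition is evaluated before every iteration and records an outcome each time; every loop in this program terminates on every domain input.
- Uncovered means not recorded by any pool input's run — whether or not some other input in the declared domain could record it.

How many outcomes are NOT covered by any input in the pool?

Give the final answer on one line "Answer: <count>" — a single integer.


run #1 (p=2, t=4) runs B2->E, B1->T, B2->S, B1->F, B3->F, B4->T, B5->T, B5->T, B5->T, B5->T, B5->T, B5->T, B5->T, B5->T, ...; records B1=T, B1=F, B2=S, B2=E, B3=F, B4=T, B5=T, B5=F, B6=T, B7=E, B8=F, B9=F
run #2 (p=2, t=5) runs B2->E, B1->F, B3->T, B5->T, B5->T, B5->T, B5->T, B5->T, B5->T, B5->T, B5->F, B7->S, B6->T, B8->F, ...; records B1=F, B2=E, B3=T, B5=T, B5=F, B6=T, B7=S, B8=F, B9=F
run #3 (p=-4, t=9) runs B2->S, B1->F, B3->T, B5->T, B5->T, B5->T, B5->T, B5->T, B5->T, B5->T, B5->F, B7->S, B6->T, B8->T, ...; records B1=F, B2=S, B3=T, B5=T, B5=F, B6=T, B7=S, B8=T, B9=T
run #4 (p=6, t=9) runs B2->E, B1->T, B2->E, B1->T, B2->S, B1->F, B3->T, B5->T, B5->T, B5->T, B5->T, B5->T, B5->T, B5->T, ...; records B1=T, B1=F, B2=S, B2=E, B3=T, B5=T, B5=F, B6=T, B7=S, B8=T, B9=T
union over the pool: B1=T, B1=F, B2=S, B2=E, B3=T, B3=F, B4=T, B5=T, B5=F, B6=T, B7=S, B7=E, B8=T, B8=F, B9=T, B9=F
uncovered (2 of 18): B4=F, B6=F
Answer: 2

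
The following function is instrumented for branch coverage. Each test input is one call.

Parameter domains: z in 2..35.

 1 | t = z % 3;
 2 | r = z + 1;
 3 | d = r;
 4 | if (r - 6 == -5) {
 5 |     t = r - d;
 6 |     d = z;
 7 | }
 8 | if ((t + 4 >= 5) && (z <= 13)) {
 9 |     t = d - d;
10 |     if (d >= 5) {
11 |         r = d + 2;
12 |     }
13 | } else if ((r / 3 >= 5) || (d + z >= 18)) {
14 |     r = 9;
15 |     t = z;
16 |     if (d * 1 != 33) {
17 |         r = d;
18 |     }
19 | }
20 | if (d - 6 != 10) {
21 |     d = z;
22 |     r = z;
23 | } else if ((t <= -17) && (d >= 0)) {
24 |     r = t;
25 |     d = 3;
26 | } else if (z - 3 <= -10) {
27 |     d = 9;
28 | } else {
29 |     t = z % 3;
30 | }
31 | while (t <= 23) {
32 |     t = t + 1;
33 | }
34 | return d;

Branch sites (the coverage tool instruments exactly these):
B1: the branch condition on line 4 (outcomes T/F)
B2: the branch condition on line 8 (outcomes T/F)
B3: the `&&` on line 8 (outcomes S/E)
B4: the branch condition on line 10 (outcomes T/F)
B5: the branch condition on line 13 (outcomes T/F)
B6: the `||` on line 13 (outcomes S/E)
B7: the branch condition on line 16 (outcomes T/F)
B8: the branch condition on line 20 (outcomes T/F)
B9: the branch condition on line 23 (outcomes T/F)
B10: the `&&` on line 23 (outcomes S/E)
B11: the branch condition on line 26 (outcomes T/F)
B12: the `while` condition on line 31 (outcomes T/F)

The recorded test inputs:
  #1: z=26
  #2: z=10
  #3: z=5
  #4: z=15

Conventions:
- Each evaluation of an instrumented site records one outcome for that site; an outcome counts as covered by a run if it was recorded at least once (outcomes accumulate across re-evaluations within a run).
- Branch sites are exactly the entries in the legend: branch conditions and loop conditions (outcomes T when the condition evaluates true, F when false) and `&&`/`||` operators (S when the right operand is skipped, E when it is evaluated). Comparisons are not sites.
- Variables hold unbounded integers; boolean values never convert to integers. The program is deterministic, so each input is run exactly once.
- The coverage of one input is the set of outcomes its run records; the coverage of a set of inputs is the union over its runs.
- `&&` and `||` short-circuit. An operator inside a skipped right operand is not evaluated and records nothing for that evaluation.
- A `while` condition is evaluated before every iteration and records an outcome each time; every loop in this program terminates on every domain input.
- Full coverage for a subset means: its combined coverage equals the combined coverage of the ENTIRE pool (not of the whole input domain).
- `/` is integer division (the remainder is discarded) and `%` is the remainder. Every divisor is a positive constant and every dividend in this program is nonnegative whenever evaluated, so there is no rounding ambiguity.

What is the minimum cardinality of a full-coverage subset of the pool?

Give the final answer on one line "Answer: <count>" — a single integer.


input #1, z=26: events B1->F, B3->E, B2->F, B6->S, B5->T, B7->T, B8->T, B12->F; outcomes B1=F, B2=F, B3=E, B5=T, B6=S, B7=T, B8=T, B12=F
input #2, z=10: events B1->F, B3->E, B2->T, B4->T, B8->T, B12->T, B12->T, B12->T, B12->T, B12->T, B12->T, B12->T, B12->T, B12->T, ...; outcomes B1=F, B2=T, B3=E, B4=T, B8=T, B12=T, B12=F
input #3, z=5: events B1->F, B3->E, B2->T, B4->T, B8->T, B12->T, B12->T, B12->T, B12->T, B12->T, B12->T, B12->T, B12->T, B12->T, ...; outcomes B1=F, B2=T, B3=E, B4=T, B8=T, B12=T, B12=F
input #4, z=15: events B1->F, B3->S, B2->F, B6->S, B5->T, B7->T, B8->F, B10->S, B9->F, B11->F, B12->T, B12->T, B12->T, B12->T, ...; outcomes B1=F, B2=F, B3=S, B5=T, B6=S, B7=T, B8=F, B9=F, B10=S, B11=F, B12=T, B12=F
together the pool reaches 16 outcomes: B1=F, B2=T, B2=F, B3=S, B3=E, B4=T, B5=T, B6=S, B7=T, B8=T, B8=F, B9=F, B10=S, B11=F, B12=T, B12=F
checked all size-1 subsets: none covers 16 outcomes (max 12/16)
at size 2, {2, 4} reaches all 16 outcomes; every lexicographically earlier size-2 subset fails
Answer: 2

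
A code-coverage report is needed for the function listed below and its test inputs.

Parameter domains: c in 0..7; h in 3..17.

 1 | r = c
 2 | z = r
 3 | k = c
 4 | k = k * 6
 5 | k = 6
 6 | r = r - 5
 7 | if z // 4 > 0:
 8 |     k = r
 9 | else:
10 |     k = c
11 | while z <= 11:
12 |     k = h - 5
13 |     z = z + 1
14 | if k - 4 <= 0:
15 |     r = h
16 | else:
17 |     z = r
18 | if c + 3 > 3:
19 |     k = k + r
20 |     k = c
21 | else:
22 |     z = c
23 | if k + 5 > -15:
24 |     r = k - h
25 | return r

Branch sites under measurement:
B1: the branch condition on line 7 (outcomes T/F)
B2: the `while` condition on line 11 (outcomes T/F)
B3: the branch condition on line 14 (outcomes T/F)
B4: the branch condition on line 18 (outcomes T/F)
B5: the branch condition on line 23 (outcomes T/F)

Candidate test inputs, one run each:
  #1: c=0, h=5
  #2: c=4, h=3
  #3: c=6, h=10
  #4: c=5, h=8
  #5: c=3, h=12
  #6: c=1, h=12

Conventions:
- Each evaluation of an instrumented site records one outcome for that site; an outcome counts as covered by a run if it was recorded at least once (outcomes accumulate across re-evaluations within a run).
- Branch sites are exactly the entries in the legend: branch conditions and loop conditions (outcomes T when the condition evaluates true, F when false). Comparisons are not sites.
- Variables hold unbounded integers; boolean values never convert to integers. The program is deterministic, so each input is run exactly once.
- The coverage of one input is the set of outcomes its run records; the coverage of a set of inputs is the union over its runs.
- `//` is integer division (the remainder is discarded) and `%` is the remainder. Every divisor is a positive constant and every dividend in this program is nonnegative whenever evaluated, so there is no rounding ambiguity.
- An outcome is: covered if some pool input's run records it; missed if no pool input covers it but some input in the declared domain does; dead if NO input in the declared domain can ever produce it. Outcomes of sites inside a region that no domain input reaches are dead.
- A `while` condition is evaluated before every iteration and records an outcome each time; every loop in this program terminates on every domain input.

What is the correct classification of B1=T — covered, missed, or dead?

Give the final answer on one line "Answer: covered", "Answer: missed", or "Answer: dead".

B1=T is recorded by pool input(s) 2, 3, 4 -> covered

Answer: covered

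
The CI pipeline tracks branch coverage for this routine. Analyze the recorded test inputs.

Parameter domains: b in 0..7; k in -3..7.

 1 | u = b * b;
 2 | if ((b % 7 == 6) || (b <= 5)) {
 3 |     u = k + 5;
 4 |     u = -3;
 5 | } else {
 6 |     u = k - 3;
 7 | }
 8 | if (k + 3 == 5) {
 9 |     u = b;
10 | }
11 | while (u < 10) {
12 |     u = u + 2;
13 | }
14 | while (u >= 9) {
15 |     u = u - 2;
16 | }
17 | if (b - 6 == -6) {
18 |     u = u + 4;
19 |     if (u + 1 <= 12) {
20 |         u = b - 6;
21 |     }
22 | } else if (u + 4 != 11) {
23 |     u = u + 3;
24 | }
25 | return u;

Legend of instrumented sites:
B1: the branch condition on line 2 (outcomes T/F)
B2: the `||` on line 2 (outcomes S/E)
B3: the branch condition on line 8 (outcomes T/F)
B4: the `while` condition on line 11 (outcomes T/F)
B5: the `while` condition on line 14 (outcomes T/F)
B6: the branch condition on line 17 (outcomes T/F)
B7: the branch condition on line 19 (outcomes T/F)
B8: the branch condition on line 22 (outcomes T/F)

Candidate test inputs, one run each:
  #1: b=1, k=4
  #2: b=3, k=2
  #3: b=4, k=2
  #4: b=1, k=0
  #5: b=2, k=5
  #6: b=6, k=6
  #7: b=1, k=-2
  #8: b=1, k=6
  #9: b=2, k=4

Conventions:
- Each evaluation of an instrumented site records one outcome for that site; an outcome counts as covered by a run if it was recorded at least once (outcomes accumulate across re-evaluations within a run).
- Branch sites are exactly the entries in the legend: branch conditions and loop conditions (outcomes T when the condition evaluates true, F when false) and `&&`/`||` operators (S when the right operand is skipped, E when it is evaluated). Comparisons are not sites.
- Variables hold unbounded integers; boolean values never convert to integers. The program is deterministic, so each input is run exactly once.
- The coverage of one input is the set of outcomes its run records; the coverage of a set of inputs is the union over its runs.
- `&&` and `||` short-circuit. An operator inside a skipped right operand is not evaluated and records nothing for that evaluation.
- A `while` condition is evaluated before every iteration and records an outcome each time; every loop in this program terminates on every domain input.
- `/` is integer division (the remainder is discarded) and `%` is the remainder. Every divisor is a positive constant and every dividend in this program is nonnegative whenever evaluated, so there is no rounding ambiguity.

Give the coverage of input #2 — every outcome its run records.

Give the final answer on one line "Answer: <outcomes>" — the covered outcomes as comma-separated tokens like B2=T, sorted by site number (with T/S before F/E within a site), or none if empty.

Event log for input #2 (b=3, k=2):
  B2->E, B1->T, B3->T, B4->T, B4->T, B4->T, B4->T, B4->F, B5->T, B5->T
  B5->F, B6->F, B8->F
collecting distinct outcomes: B1=T, B2=E, B3=T, B4=T, B4=F, B5=T, B5=F, B6=F, B8=F

Answer: B1=T, B2=E, B3=T, B4=T, B4=F, B5=T, B5=F, B6=F, B8=F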